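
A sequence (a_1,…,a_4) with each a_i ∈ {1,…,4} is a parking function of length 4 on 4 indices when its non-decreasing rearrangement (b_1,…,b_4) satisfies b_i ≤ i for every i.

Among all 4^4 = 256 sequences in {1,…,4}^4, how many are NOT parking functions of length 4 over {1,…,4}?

131

|PF(4,4)| = (4−4+1)·(4+1)^(4−1) = 1×125 = 125
E.g. (4,4,4,2) → sorted (2,4,4,4): b_1=2>1, not a PF.
4^4 − 125 = 256 − 125 = 131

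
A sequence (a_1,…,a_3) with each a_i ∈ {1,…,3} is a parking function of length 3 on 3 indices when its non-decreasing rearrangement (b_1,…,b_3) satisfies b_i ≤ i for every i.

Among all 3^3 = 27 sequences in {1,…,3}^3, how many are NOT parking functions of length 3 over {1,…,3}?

11

|PF| = (4−3)·4^(3−1) = 1·16 = 16 (Pollak)
E.g. (3,3,3) → sorted (3,3,3): b_1=3>1, not a PF.
So 27 − 16 = 11 fail.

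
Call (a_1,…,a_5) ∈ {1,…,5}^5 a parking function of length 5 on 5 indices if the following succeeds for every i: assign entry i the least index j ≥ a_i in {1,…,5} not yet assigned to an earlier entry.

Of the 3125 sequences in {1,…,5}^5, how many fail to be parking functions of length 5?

#PF = (5+1−5)·(5+1)^{5−1} = 1·1296 = 1296 [KW]
E.g. (5,2,1,5,5) → sorted (1,2,5,5,5): b_3=5>3, not a PF.
Total 3125; non-PF = 3125−1296 = 1829

1829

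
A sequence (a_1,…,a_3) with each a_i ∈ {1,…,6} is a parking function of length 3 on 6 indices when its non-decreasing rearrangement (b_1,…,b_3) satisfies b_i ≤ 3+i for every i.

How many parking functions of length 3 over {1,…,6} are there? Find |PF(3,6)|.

196

|PF(3,6)| = (6+1−3)·(6+1)^{3−1} = 4·49 = 196 (Konheim–Weiss)
One tuple (5,2,6) → sorted (2,5,6): b_i ≤ 3+i ∀i, a PF.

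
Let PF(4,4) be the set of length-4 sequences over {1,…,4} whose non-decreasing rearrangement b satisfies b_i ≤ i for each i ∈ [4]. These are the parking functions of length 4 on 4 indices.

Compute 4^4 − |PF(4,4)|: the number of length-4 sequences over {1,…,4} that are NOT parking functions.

#PF = (4+1−4)·(4+1)^{4−1} = 1·125 = 125 [KW]
Check (3,3,4,3) → sorted (3,3,3,4): b_1=3>1, not a PF.
Total 256; non-PF = 256−125 = 131

131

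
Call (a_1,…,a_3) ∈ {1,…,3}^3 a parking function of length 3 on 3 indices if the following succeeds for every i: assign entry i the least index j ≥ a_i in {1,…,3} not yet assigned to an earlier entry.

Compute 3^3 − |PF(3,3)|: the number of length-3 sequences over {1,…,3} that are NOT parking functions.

|PF(3,3)| = (3+1−3)·(3+1)^{3−1} = 1·16 = 16 (Pollak)
Example (3,2,3) → sorted (2,3,3): b_1=2>1, not a PF.
3^3 − 16 = 27 − 16 = 11

11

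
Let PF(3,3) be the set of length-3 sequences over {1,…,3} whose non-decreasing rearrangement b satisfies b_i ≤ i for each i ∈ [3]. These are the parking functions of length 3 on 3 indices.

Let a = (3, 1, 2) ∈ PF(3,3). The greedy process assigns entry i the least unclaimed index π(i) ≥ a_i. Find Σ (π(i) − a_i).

0

Σπ = 6 ({1..3} each once); Σa = 3+1+2 = 6; disp = 6−6 = 0.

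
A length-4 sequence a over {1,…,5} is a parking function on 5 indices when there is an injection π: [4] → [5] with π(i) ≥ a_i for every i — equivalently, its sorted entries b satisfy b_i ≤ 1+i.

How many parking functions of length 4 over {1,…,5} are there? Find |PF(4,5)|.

432

|PF| = (5−4+1)·(5+1)^(4−1) = 2 · 216 = 432 (Konheim–Weiss)
Check (1,2,4,4) → sorted (1,2,4,4): b_i ≤ 1+i ∀i, a PF.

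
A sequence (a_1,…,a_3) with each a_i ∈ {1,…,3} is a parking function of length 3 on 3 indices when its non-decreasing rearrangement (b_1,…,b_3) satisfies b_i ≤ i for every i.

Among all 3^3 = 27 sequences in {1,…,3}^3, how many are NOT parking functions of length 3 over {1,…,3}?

11

Count = 1·4^2 = 1·16 = 16 (Pollak)
E.g. (2,2,3) → sorted (2,2,3): b_1=2>1, not a PF.
3^3 − 16 = 27 − 16 = 11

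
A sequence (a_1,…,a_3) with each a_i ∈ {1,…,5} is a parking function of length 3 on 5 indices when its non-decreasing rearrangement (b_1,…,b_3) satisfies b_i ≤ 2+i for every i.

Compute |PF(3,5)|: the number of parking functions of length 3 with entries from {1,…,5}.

Count = (5+1−3)·(5+1)^{3−1} = 3×36 = 108
E.g. (3,1,4) → sorted (1,3,4): b_i ≤ 2+i ∀i, a PF.

108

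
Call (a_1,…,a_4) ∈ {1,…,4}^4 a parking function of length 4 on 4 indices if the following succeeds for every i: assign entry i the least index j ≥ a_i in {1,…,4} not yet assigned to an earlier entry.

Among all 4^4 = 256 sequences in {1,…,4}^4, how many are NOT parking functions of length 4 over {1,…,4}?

131

|PF(4,4)| = 1·5^3 = 1×125 = 125 (Konheim–Weiss)
Example (2,3,4,4) → sorted (2,3,4,4): b_1=2>1, not a PF.
Total 256; non-PF = 256−125 = 131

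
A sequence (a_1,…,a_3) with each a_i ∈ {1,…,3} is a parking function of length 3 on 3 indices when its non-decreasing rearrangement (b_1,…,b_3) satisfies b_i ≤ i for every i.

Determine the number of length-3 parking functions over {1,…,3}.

#PF = (4−3)·4^(3−1) = 1 · 16 = 16 (Pollak)
Example (1,3,2) → sorted (1,2,3): b_i ≤ i ∀i, a PF.

16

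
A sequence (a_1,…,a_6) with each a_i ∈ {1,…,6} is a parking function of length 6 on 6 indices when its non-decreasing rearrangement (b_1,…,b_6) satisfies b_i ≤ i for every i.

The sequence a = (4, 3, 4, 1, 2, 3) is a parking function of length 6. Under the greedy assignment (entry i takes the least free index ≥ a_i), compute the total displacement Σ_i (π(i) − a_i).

4

Σπ(i) = 1+…+6 = 21; Σa = 4+3+4+1+2+3 = 17; disp = 21−17 = 4.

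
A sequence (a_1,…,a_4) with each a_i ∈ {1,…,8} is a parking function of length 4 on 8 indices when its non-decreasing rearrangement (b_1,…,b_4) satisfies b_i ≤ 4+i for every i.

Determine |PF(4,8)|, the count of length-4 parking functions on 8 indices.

Count = (9−4)·9^(4−1) = 5 · 729 = 3645 (Konheim–Weiss)
One tuple (6,5,2,3) → sorted (2,3,5,6): b_i ≤ 4+i ∀i, a PF.

3645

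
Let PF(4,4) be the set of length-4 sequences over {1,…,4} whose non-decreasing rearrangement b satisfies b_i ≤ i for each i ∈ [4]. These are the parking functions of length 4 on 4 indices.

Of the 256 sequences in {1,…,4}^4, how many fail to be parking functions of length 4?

131

|PF| = (4+1−4)·(4+1)^{4−1} = 1 · 125 = 125 [KW]
Check (4,3,3,4) → sorted (3,3,4,4): b_1=3>1, not a PF.
Total 256; non-PF = 256−125 = 131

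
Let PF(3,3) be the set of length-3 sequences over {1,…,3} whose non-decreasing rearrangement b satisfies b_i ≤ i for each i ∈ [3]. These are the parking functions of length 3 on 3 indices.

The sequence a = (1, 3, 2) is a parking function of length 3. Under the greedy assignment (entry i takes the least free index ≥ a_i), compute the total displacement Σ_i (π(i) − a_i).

Σπ(i) = 1+…+3 = 6; Σa = 1+3+2 = 6; disp = 6−6 = 0.

0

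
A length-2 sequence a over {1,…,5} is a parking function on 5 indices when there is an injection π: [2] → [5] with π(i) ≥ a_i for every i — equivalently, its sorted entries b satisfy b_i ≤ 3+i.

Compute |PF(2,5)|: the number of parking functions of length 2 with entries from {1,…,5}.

|PF(2,5)| = (6−2)·6^(2−1) = 4 · 6 = 24 (Konheim–Weiss)
Example (4,3) → sorted (3,4): b_i ≤ 3+i ∀i, a PF.

24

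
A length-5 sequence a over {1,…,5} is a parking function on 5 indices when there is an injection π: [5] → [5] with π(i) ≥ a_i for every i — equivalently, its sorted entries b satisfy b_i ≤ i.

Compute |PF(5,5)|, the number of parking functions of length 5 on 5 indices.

Count = (6−5)·6^(5−1) = 1 · 1296 = 1296
Example (3,2,1,5,3) → sorted (1,2,3,3,5): b_i ≤ i ∀i, a PF.

1296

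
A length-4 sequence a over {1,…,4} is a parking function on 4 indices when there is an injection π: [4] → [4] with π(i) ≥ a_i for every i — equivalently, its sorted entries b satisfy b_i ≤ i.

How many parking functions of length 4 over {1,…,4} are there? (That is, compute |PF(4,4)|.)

|PF(4,4)| = 1·5^3 = 1 · 125 = 125 (Pollak)
One tuple (4,2,1,2) → sorted (1,2,2,4): b_i ≤ i ∀i, a PF.

125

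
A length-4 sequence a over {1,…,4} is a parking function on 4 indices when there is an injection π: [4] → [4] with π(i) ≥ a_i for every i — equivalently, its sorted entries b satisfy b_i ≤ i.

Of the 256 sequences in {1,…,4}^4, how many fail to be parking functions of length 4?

#PF = 1·5^3 = 1 · 125 = 125 (Konheim–Weiss)
Check (4,4,1,4) → sorted (1,4,4,4): b_2=4>2, not a PF.
So 256 − 125 = 131 fail.

131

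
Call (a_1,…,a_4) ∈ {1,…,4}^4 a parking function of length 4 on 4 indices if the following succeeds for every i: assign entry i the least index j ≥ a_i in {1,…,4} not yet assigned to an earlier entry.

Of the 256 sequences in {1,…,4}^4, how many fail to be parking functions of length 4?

|PF(4,4)| = (4−4+1)·(4+1)^(4−1) = 1·125 = 125 (Pollak)
E.g. (4,4,1,3) → sorted (1,3,4,4): b_2=3>2, not a PF.
Total 256; non-PF = 256−125 = 131

131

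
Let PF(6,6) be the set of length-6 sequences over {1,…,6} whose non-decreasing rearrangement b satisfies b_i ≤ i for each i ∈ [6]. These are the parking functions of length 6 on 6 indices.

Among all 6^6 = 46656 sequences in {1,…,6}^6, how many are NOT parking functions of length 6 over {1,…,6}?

29849

|PF(6,6)| = (6+1−6)·(6+1)^{6−1} = 1·16807 = 16807 (Pollak)
Check (4,4,6,5,6,1) → sorted (1,4,4,5,6,6): b_2=4>2, not a PF.
So 46656 − 16807 = 29849 fail.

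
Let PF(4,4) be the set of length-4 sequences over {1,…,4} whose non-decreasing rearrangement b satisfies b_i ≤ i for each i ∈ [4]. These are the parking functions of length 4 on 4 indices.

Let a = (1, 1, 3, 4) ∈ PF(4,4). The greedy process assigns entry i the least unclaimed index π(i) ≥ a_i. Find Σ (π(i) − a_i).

Σπ = 10 ({1..4} each once); Σa = 1+1+3+4 = 9; disp = 10−9 = 1.

1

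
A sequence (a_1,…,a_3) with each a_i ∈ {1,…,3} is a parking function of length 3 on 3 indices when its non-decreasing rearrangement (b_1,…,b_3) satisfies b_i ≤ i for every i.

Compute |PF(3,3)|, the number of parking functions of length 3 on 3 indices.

16

Count = (3+1−3)·(3+1)^{3−1} = 1×16 = 16 (Konheim–Weiss)
One tuple (2,1,1) → sorted (1,1,2): b_i ≤ i ∀i, a PF.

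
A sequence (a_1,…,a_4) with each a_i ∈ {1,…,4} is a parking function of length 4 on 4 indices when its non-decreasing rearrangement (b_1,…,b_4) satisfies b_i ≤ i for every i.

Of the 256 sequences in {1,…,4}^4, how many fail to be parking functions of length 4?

#PF = (4+1−4)·(4+1)^{4−1} = 1×125 = 125 (Pollak)
Example (2,2,2,2) → sorted (2,2,2,2): b_1=2>1, not a PF.
4^4 − 125 = 256 − 125 = 131

131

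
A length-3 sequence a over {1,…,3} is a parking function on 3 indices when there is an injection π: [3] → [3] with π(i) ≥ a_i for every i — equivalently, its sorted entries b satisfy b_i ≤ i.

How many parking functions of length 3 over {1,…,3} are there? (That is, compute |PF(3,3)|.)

16

Count = 1·4^2 = 1·16 = 16 (Konheim–Weiss)
One tuple (1,2,3) → sorted (1,2,3): b_i ≤ i ∀i, a PF.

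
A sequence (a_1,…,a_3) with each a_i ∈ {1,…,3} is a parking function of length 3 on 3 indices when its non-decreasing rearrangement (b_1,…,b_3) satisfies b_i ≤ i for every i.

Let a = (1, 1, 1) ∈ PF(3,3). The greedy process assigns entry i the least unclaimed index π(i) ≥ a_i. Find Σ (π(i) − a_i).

Σπ(i) = 1+…+3 = 6; Σa = 1+1+1 = 3; disp = 6−3 = 3.

3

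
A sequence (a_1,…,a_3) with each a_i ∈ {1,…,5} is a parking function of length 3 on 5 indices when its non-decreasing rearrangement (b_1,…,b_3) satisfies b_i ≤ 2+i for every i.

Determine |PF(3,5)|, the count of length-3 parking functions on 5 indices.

108

|PF(3,5)| = (6−3)·6^(3−1) = 3×36 = 108
E.g. (4,1,2) → sorted (1,2,4): b_i ≤ 2+i ∀i, a PF.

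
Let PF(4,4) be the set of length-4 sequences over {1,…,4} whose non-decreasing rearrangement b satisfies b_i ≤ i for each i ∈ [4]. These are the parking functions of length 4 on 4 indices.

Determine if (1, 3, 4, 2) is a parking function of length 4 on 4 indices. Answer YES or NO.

Sorted: b = (1, 2, 3, 4).
  b_1=1 ≤ 1
  b_2=2 ≤ 2
  b_3=3 ≤ 3
  b_4=4 ≤ 4
All bounds hold ⇒ YES

YES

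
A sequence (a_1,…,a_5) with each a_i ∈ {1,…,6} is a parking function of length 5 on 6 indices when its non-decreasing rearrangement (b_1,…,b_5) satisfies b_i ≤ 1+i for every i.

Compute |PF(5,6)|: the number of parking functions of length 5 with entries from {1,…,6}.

4802

|PF(5,6)| = (6+1−5)·(6+1)^{5−1} = 2 · 2401 = 4802 [KW]
Check (2,3,1,2,3) → sorted (1,2,2,3,3): b_i ≤ 1+i ∀i, a PF.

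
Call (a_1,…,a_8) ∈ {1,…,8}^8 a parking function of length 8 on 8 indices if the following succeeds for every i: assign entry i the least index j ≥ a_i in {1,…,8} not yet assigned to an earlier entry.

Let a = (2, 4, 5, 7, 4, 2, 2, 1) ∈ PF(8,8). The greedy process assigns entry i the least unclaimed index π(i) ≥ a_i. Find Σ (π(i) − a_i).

9

Σπ = 8·9/2 = 36 (π permutes [8]); Σa = 2+4+5+7+4+2+2+1 = 27; disp = 36−27 = 9.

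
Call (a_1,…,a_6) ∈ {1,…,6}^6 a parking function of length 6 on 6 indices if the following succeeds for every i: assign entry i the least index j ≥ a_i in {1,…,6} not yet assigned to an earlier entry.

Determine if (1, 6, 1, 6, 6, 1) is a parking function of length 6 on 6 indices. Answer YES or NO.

NO

Sorted: b = (1, 1, 1, 6, 6, 6).
  b_1=1 ≤ 1
  b_2=1 ≤ 2
  b_3=1 ≤ 3
  b_4=6 > 4
  fails at i=4 ⇒ NO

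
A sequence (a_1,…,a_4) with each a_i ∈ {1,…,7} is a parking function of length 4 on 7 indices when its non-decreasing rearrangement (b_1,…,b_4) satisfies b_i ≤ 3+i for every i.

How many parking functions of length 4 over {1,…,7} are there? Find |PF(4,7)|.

2048

|PF| = (8−4)·8^(4−1) = 4×512 = 2048 (Pollak)
E.g. (3,1,6,3) → sorted (1,3,3,6): b_i ≤ 3+i ∀i, a PF.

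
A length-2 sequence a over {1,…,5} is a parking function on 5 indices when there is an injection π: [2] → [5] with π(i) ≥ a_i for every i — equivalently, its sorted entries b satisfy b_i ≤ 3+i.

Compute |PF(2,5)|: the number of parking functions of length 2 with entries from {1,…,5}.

|PF| = (6−2)·6^(2−1) = 4×6 = 24 [KW]
Example (5,2) → sorted (2,5): b_i ≤ 3+i ∀i, a PF.

24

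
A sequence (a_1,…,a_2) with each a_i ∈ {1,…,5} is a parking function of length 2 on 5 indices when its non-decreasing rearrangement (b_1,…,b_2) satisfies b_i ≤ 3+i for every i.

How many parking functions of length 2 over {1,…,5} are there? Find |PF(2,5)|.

24

#PF = 4·6^1 = 4×6 = 24 (Pollak)
Example (5,4) → sorted (4,5): b_i ≤ 3+i ∀i, a PF.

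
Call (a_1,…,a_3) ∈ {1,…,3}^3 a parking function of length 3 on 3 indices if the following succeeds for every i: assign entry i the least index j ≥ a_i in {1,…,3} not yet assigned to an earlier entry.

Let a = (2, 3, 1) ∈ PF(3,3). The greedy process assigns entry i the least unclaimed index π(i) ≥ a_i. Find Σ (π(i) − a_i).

Σπ = 6 ({1..3} each once); Σa = 2+3+1 = 6; disp = 6−6 = 0.

0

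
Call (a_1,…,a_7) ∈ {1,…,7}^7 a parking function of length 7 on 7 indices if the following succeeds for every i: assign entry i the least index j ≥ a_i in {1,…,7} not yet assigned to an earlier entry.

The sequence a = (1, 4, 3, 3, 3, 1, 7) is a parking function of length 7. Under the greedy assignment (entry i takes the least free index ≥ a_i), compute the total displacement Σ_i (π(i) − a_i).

6

Σπ = 7·8/2 = 28 (π permutes [7]); Σa = 1+4+3+3+3+1+7 = 22; disp = 28−22 = 6.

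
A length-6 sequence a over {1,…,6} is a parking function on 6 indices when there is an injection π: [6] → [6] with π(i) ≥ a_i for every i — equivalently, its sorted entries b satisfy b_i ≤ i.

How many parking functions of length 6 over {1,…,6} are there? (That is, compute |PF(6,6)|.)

16807

|PF| = (7−6)·7^(6−1) = 1×16807 = 16807
Example (5,1,1,5,3,3) → sorted (1,1,3,3,5,5): b_i ≤ i ∀i, a PF.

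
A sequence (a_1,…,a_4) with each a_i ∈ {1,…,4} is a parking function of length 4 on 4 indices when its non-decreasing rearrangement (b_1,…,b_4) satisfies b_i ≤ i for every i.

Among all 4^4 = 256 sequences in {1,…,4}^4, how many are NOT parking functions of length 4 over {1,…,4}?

131

#PF = (4+1−4)·(4+1)^{4−1} = 1×125 = 125 (Pollak)
Check (4,4,2,1) → sorted (1,2,4,4): b_3=4>3, not a PF.
4^4 − 125 = 256 − 125 = 131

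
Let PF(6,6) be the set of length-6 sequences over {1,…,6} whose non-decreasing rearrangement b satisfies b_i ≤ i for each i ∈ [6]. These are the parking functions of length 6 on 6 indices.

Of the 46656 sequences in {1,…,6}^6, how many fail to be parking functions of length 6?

29849

Count = (7−6)·7^(6−1) = 1×16807 = 16807 (Konheim–Weiss)
Check (4,5,6,4,6,6) → sorted (4,4,5,6,6,6): b_1=4>1, not a PF.
So 46656 − 16807 = 29849 fail.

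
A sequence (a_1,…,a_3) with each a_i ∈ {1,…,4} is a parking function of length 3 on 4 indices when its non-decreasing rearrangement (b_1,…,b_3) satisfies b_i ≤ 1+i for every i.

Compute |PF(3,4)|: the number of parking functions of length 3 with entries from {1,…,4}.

50

|PF| = (5−3)·5^(3−1) = 2×25 = 50 [KW]
One tuple (1,1,3) → sorted (1,1,3): b_i ≤ 1+i ∀i, a PF.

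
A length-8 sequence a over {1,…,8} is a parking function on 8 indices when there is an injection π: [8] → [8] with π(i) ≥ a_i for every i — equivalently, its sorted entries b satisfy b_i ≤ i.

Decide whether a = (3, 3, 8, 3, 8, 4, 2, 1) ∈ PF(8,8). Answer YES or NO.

NO

Rearranged: b = (1, 2, 3, 3, 3, 4, 8, 8).
  b_1=1 ≤ 1
  b_2=2 ≤ 2
  b_3=3 ≤ 3
  b_4=3 ≤ 4
  b_5=3 ≤ 5
  b_6=4 ≤ 6
  b_7=8 > 7
  fails at i=7 ⇒ NO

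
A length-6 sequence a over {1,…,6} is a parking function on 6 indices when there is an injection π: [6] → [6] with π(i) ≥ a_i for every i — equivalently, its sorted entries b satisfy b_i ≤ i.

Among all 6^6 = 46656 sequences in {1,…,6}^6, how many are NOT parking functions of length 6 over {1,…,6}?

29849

#PF = (7−6)·7^(6−1) = 1·16807 = 16807 [KW]
One tuple (4,5,5,5,4,6) → sorted (4,4,5,5,5,6): b_1=4>1, not a PF.
Total 46656; non-PF = 46656−16807 = 29849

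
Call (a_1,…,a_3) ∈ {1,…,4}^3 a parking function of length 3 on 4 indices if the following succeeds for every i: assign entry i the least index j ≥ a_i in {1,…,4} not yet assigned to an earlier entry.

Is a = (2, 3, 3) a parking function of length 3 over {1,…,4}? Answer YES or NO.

YES

Rearranged: b = (2, 3, 3).
  b_1=2 ≤ 2
  b_2=3 ≤ 3
  b_3=3 ≤ 4
All bounds hold ⇒ YES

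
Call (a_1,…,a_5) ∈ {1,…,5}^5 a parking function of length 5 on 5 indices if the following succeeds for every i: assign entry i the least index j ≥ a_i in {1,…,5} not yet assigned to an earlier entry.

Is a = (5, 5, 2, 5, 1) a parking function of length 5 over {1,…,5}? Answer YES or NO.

NO

Order a: b = (1, 2, 5, 5, 5).
  b_1=1 ≤ 1
  b_2=2 ≤ 2
  b_3=5 > 3
  fails at i=3 ⇒ NO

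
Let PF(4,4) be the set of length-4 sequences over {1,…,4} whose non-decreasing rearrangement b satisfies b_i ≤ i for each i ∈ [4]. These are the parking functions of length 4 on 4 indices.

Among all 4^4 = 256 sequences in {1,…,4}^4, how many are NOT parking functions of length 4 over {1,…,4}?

Count = (4−4+1)·(4+1)^(4−1) = 1 · 125 = 125 (Konheim–Weiss)
Example (4,4,4,3) → sorted (3,4,4,4): b_1=3>1, not a PF.
4^4 − 125 = 256 − 125 = 131

131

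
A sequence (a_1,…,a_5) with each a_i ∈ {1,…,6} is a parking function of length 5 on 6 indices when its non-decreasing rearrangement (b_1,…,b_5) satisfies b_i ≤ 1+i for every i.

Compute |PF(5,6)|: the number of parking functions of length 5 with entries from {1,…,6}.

Count = (7−5)·7^(5−1) = 2 · 2401 = 4802 (Pollak)
One tuple (6,1,1,2,1) → sorted (1,1,1,2,6): b_i ≤ 1+i ∀i, a PF.

4802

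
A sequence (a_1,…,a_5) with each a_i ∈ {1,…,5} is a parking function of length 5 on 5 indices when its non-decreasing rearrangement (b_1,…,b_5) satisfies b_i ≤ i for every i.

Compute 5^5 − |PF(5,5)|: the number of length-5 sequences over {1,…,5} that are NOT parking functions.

|PF(5,5)| = 1·6^4 = 1·1296 = 1296
Example (5,2,5,1,5) → sorted (1,2,5,5,5): b_3=5>3, not a PF.
Total 3125; non-PF = 3125−1296 = 1829

1829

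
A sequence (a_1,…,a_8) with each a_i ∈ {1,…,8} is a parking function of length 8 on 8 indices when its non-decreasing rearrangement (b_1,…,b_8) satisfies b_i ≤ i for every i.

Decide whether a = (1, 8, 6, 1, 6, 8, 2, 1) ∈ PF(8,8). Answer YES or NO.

Rearranged: b = (1, 1, 1, 2, 6, 6, 8, 8).
  b_1=1 ≤ 1
  b_2=1 ≤ 2
  b_3=1 ≤ 3
  b_4=2 ≤ 4
  b_5=6 > 5
  fails at i=5 ⇒ NO

NO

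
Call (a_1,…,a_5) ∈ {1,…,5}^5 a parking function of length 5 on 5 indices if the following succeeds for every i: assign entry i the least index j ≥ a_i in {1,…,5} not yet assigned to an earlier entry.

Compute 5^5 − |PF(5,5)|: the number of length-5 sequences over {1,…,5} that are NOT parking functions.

#PF = 1·6^4 = 1×1296 = 1296 (Konheim–Weiss)
Example (3,4,5,4,3) → sorted (3,3,4,4,5): b_1=3>1, not a PF.
Total 3125; non-PF = 3125−1296 = 1829

1829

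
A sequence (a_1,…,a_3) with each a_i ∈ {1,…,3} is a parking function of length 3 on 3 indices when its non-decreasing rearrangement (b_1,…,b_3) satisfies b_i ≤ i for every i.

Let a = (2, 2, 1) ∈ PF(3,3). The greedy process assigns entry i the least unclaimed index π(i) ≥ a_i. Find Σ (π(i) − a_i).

1

Σπ(i) = 1+…+3 = 6; Σa = 2+2+1 = 5; disp = 6−5 = 1.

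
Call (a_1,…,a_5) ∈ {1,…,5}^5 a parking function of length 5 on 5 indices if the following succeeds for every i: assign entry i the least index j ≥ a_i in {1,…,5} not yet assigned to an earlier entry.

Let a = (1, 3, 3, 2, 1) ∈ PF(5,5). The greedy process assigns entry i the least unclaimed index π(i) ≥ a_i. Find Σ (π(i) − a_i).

5

Σπ = 5·6/2 = 15 (π permutes [5]); Σa = 1+3+3+2+1 = 10; disp = 15−10 = 5.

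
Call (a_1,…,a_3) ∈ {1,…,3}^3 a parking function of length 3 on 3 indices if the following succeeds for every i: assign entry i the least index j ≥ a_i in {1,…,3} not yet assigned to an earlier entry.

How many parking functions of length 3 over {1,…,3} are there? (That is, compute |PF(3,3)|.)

#PF = (3+1−3)·(3+1)^{3−1} = 1·16 = 16 (Konheim–Weiss)
One tuple (2,1,1) → sorted (1,1,2): b_i ≤ i ∀i, a PF.

16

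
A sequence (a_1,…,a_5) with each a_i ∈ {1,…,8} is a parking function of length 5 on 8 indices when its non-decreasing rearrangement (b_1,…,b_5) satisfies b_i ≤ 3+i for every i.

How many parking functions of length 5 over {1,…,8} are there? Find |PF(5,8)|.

Count = (9−5)·9^(5−1) = 4·6561 = 26244 [KW]
Example (2,4,8,6,4) → sorted (2,4,4,6,8): b_i ≤ 3+i ∀i, a PF.

26244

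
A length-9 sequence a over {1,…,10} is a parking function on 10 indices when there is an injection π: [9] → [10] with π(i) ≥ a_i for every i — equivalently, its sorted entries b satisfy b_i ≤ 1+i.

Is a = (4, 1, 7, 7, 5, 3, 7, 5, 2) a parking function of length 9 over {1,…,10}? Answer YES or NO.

Rearranged: b = (1, 2, 3, 4, 5, 5, 7, 7, 7).
  b_1=1 ≤ 2
  b_2=2 ≤ 3
  b_3=3 ≤ 4
  b_4=4 ≤ 5
  b_5=5 ≤ 6
  b_6=5 ≤ 7
  b_7=7 ≤ 8
  b_8=7 ≤ 9
  b_9=7 ≤ 10
All bounds hold ⇒ YES

YES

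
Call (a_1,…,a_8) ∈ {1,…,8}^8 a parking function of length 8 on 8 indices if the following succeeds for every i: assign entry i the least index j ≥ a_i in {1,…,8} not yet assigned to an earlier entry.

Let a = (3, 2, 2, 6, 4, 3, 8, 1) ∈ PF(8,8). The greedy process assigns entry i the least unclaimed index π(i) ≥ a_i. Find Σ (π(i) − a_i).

7

Σπ(i) = 1+…+8 = 36; Σa = 3+2+2+6+4+3+8+1 = 29; disp = 36−29 = 7.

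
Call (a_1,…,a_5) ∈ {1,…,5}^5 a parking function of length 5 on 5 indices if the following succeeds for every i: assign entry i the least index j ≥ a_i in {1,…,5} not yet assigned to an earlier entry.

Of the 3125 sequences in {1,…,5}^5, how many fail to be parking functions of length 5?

|PF(5,5)| = (5+1−5)·(5+1)^{5−1} = 1×1296 = 1296 (Pollak)
One tuple (4,5,3,5,4) → sorted (3,4,4,5,5): b_1=3>1, not a PF.
Total 3125; non-PF = 3125−1296 = 1829

1829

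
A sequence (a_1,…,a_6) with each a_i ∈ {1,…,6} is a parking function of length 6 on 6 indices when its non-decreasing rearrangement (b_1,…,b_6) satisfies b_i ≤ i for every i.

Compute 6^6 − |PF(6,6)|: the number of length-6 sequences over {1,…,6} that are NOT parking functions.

#PF = 1·7^5 = 1×16807 = 16807 (Konheim–Weiss)
Check (4,6,4,6,1,6) → sorted (1,4,4,6,6,6): b_2=4>2, not a PF.
Total 46656; non-PF = 46656−16807 = 29849

29849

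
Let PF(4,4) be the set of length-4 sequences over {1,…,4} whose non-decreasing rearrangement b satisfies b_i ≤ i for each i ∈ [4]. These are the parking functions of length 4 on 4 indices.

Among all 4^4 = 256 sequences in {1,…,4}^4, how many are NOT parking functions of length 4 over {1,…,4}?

131

|PF(4,4)| = (5−4)·5^(4−1) = 1 · 125 = 125 (Pollak)
Check (4,4,4,4) → sorted (4,4,4,4): b_1=4>1, not a PF.
So 256 − 125 = 131 fail.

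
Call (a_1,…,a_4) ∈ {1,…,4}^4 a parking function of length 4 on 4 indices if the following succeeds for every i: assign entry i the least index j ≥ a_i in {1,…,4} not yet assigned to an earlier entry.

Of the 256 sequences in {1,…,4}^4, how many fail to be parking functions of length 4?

|PF(4,4)| = (5−4)·5^(4−1) = 1 · 125 = 125 [KW]
Check (3,3,2,3) → sorted (2,3,3,3): b_1=2>1, not a PF.
So 256 − 125 = 131 fail.

131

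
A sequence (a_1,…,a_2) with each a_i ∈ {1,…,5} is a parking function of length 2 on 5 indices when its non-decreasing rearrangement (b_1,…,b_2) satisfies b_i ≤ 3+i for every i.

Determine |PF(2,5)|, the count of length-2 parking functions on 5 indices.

24

|PF| = (5−2+1)·(5+1)^(2−1) = 4×6 = 24
Check (1,1) → sorted (1,1): b_i ≤ 3+i ∀i, a PF.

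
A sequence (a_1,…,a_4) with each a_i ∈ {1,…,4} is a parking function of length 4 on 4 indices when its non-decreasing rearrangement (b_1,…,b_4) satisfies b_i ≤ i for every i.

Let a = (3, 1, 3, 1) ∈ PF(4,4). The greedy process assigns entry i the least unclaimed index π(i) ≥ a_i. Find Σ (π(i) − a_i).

Σπ = 4·5/2 = 10 (π permutes [4]); Σa = 3+1+3+1 = 8; disp = 10−8 = 2.

2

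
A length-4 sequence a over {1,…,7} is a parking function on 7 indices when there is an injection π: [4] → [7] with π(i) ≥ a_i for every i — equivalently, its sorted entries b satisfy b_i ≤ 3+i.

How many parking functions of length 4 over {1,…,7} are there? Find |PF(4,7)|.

|PF| = (8−4)·8^(4−1) = 4×512 = 2048 (Pollak)
One tuple (4,6,6,5) → sorted (4,5,6,6): b_i ≤ 3+i ∀i, a PF.

2048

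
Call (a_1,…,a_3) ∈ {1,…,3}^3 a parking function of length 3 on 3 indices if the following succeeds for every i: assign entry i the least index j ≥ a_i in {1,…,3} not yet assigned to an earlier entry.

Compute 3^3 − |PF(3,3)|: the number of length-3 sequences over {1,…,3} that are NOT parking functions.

11

|PF(3,3)| = (3−3+1)·(3+1)^(3−1) = 1×16 = 16 [KW]
Example (2,2,3) → sorted (2,2,3): b_1=2>1, not a PF.
So 27 − 16 = 11 fail.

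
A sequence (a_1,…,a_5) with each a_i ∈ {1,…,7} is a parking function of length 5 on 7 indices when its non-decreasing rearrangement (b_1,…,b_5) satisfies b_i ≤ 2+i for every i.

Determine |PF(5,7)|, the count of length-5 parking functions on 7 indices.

|PF| = (7−5+1)·(7+1)^(5−1) = 3 · 4096 = 12288 (Pollak)
Example (2,3,4,2,6) → sorted (2,2,3,4,6): b_i ≤ 2+i ∀i, a PF.

12288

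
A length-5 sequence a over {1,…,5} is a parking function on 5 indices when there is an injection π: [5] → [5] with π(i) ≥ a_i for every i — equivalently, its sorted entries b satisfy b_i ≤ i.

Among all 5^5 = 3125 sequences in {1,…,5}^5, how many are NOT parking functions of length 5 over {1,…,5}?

#PF = (5−5+1)·(5+1)^(5−1) = 1×1296 = 1296 [KW]
Example (2,2,3,3,4) → sorted (2,2,3,3,4): b_1=2>1, not a PF.
5^5 − 1296 = 3125 − 1296 = 1829

1829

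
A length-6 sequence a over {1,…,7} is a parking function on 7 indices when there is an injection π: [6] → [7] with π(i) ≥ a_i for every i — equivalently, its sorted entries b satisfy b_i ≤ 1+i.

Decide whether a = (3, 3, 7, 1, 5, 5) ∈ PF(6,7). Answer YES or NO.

YES

Sorted: b = (1, 3, 3, 5, 5, 7).
  b_1=1 ≤ 2
  b_2=3 ≤ 3
  b_3=3 ≤ 4
  b_4=5 ≤ 5
  b_5=5 ≤ 6
  b_6=7 ≤ 7
All bounds hold ⇒ YES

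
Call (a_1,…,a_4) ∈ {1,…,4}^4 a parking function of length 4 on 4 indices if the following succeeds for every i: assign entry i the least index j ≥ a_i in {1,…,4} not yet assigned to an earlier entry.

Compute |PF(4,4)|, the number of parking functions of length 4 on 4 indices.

125

|PF(4,4)| = (4−4+1)·(4+1)^(4−1) = 1 · 125 = 125 (Pollak)
E.g. (3,1,1,2) → sorted (1,1,2,3): b_i ≤ i ∀i, a PF.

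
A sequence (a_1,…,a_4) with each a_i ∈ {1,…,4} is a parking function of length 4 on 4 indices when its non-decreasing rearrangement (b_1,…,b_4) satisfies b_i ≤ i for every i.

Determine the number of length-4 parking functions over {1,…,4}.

125

|PF(4,4)| = (4−4+1)·(4+1)^(4−1) = 1·125 = 125 (Konheim–Weiss)
E.g. (1,2,1,1) → sorted (1,1,1,2): b_i ≤ i ∀i, a PF.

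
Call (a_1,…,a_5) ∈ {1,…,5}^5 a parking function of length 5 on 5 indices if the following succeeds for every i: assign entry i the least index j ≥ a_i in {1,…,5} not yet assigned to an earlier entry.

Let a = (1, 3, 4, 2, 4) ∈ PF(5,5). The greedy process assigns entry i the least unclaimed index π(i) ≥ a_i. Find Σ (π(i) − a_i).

1

Σπ = 5·6/2 = 15 (π permutes [5]); Σa = 1+3+4+2+4 = 14; disp = 15−14 = 1.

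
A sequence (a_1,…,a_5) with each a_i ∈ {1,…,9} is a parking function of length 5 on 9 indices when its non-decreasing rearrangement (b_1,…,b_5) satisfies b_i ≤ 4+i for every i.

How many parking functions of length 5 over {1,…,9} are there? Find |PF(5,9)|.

|PF(5,9)| = (9−5+1)·(9+1)^(5−1) = 5×10000 = 50000
Example (5,1,1,9,7) → sorted (1,1,5,7,9): b_i ≤ 4+i ∀i, a PF.

50000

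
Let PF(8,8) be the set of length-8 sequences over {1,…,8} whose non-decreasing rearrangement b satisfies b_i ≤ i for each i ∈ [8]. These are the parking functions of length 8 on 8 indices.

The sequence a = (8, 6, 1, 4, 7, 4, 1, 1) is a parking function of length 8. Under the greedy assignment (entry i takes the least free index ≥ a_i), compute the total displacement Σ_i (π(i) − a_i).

Σπ = 36 ({1..8} each once); Σa = 8+6+1+4+7+4+1+1 = 32; disp = 36−32 = 4.

4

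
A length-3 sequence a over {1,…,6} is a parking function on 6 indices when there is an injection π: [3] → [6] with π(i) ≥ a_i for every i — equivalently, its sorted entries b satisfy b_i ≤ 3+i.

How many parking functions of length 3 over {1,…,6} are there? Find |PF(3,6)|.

196

|PF| = (7−3)·7^(3−1) = 4·49 = 196 (Konheim–Weiss)
One tuple (2,2,1) → sorted (1,2,2): b_i ≤ 3+i ∀i, a PF.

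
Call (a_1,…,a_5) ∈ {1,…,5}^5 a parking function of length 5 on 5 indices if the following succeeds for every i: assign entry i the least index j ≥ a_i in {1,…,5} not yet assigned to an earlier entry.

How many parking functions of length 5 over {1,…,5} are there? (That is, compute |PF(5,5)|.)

#PF = (5+1−5)·(5+1)^{5−1} = 1 · 1296 = 1296 (Konheim–Weiss)
E.g. (5,1,1,2,4) → sorted (1,1,2,4,5): b_i ≤ i ∀i, a PF.

1296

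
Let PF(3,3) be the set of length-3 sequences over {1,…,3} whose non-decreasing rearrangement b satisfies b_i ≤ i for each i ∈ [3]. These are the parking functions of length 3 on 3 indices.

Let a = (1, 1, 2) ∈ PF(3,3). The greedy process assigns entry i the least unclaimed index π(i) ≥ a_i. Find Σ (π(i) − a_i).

Σπ = 3·4/2 = 6 (π permutes [3]); Σa = 1+1+2 = 4; disp = 6−4 = 2.

2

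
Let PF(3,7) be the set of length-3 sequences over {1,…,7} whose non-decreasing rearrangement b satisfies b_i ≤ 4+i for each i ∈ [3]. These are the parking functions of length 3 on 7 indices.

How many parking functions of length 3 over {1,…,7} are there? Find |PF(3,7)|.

320

Count = 5·8^2 = 5·64 = 320
One tuple (1,1,2) → sorted (1,1,2): b_i ≤ 4+i ∀i, a PF.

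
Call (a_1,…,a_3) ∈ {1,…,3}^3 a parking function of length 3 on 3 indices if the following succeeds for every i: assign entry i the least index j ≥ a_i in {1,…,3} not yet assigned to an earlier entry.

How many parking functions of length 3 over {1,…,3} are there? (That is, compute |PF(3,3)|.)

Count = (3+1−3)·(3+1)^{3−1} = 1·16 = 16
One tuple (1,1,3) → sorted (1,1,3): b_i ≤ i ∀i, a PF.

16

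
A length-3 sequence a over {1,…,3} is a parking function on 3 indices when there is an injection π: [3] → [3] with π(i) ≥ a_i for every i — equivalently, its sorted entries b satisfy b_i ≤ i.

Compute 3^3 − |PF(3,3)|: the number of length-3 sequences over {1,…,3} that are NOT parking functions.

11

Count = (4−3)·4^(3−1) = 1·16 = 16 (Konheim–Weiss)
E.g. (3,3,2) → sorted (2,3,3): b_1=2>1, not a PF.
Total 27; non-PF = 27−16 = 11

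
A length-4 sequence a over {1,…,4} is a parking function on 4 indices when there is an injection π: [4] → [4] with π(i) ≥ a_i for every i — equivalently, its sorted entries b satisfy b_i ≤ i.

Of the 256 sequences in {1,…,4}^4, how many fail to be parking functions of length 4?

131

|PF| = 1·5^3 = 1 · 125 = 125 (Konheim–Weiss)
One tuple (4,4,3,4) → sorted (3,4,4,4): b_1=3>1, not a PF.
4^4 − 125 = 256 − 125 = 131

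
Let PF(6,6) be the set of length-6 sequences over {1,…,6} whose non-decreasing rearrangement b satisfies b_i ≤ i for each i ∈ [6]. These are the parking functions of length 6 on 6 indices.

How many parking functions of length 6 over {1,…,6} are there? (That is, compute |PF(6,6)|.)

|PF| = (7−6)·7^(6−1) = 1×16807 = 16807
One tuple (5,3,4,6,1,1) → sorted (1,1,3,4,5,6): b_i ≤ i ∀i, a PF.

16807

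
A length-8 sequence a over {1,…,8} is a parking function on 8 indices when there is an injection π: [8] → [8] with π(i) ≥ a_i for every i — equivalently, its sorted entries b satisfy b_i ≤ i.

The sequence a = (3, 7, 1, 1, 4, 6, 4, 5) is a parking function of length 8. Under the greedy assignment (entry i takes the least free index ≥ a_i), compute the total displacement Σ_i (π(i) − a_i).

5

Σπ = 8·9/2 = 36 (π permutes [8]); Σa = 3+7+1+1+4+6+4+5 = 31; disp = 36−31 = 5.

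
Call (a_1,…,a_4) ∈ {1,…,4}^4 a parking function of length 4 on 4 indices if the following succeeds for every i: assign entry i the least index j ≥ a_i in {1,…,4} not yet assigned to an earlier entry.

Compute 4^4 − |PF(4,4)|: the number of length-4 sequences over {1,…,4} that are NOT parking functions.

|PF| = 1·5^3 = 1×125 = 125
One tuple (4,4,4,4) → sorted (4,4,4,4): b_1=4>1, not a PF.
Total 256; non-PF = 256−125 = 131

131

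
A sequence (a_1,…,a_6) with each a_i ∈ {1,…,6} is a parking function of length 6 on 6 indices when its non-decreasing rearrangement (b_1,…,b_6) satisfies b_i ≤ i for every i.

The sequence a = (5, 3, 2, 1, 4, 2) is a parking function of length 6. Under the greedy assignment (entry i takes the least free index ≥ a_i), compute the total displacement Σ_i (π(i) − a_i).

Σπ = 21 ({1..6} each once); Σa = 5+3+2+1+4+2 = 17; disp = 21−17 = 4.

4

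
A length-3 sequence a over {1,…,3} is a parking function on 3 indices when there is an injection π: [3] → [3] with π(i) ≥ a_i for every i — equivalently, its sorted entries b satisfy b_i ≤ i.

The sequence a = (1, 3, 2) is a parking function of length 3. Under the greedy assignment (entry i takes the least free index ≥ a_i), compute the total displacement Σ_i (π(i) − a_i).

0

Σπ(i) = 1+…+3 = 6; Σa = 1+3+2 = 6; disp = 6−6 = 0.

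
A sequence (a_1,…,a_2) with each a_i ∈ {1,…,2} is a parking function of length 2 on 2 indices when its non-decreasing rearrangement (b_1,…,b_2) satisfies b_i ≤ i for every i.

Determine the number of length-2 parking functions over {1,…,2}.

|PF(2,2)| = (2+1−2)·(2+1)^{2−1} = 1 · 3 = 3
E.g. (1,2) → sorted (1,2): b_i ≤ i ∀i, a PF.

3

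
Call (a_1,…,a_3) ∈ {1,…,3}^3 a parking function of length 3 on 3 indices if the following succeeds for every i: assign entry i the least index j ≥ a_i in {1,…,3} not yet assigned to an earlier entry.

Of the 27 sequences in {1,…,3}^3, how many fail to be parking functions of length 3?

11

#PF = (3−3+1)·(3+1)^(3−1) = 1 · 16 = 16
Example (3,3,3) → sorted (3,3,3): b_1=3>1, not a PF.
3^3 − 16 = 27 − 16 = 11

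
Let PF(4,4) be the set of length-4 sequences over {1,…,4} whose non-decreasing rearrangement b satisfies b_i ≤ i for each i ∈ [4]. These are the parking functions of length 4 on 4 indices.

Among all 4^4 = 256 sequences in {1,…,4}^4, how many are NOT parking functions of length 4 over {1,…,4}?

Count = (4+1−4)·(4+1)^{4−1} = 1 · 125 = 125 (Konheim–Weiss)
Check (3,4,3,3) → sorted (3,3,3,4): b_1=3>1, not a PF.
So 256 − 125 = 131 fail.

131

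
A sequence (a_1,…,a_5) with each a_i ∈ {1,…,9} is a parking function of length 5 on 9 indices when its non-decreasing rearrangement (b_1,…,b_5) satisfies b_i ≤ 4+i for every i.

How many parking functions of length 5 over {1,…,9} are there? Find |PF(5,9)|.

50000

|PF(5,9)| = 5·10^4 = 5×10000 = 50000
Example (9,7,4,4,3) → sorted (3,4,4,7,9): b_i ≤ 4+i ∀i, a PF.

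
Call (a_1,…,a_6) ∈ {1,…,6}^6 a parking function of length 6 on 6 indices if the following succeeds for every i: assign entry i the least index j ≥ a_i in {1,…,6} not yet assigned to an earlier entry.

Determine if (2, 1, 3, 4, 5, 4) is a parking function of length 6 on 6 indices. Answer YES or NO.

Rearranged: b = (1, 2, 3, 4, 4, 5).
  b_1=1 ≤ 1
  b_2=2 ≤ 2
  b_3=3 ≤ 3
  b_4=4 ≤ 4
  b_5=4 ≤ 5
  b_6=5 ≤ 6
All bounds hold ⇒ YES

YES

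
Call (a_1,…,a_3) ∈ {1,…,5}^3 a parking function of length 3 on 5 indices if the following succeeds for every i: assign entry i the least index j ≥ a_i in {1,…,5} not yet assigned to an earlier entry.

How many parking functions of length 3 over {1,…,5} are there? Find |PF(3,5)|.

#PF = (5−3+1)·(5+1)^(3−1) = 3 · 36 = 108 (Pollak)
E.g. (5,2,2) → sorted (2,2,5): b_i ≤ 2+i ∀i, a PF.

108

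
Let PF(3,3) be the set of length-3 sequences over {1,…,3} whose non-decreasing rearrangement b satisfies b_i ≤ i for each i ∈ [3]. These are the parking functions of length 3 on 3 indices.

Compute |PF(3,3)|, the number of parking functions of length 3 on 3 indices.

16

Count = (4−3)·4^(3−1) = 1×16 = 16
Check (2,1,1) → sorted (1,1,2): b_i ≤ i ∀i, a PF.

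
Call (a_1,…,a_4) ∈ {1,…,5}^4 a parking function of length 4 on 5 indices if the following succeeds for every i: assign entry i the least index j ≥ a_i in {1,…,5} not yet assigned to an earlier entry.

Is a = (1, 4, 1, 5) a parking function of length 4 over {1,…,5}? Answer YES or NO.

YES

Sorted: b = (1, 1, 4, 5).
  b_1=1 ≤ 2
  b_2=1 ≤ 3
  b_3=4 ≤ 4
  b_4=5 ≤ 5
All bounds hold ⇒ YES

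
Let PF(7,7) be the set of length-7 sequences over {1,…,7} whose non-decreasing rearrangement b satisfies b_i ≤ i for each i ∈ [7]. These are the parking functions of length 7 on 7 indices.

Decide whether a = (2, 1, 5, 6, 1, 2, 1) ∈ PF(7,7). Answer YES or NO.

YES

Sorted: b = (1, 1, 1, 2, 2, 5, 6).
  b_1=1 ≤ 1
  b_2=1 ≤ 2
  b_3=1 ≤ 3
  b_4=2 ≤ 4
  b_5=2 ≤ 5
  b_6=5 ≤ 6
  b_7=6 ≤ 7
All bounds hold ⇒ YES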